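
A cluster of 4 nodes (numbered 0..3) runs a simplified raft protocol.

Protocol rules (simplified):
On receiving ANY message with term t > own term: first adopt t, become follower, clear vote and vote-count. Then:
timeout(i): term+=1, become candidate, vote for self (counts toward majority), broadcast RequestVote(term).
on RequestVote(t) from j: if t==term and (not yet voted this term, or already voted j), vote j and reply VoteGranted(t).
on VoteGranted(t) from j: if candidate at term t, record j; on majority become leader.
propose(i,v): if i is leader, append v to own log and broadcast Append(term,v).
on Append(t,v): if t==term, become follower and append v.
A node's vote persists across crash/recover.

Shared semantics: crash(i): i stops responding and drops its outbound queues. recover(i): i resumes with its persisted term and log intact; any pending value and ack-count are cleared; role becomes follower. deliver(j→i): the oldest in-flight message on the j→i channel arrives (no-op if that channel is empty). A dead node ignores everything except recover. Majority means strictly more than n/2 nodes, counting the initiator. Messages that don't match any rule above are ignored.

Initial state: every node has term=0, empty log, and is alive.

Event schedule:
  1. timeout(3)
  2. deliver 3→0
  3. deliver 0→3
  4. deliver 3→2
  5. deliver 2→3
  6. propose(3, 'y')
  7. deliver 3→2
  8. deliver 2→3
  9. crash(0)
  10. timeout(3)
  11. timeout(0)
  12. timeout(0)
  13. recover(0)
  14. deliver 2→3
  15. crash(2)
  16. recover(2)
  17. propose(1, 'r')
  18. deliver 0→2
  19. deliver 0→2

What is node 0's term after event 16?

1

step 1 timeout(3): 3={cand,t=1,log=-}
step 2 deliver 3→0: 0={foll,t=1,log=-}
step 3 deliver 0→3: —
step 4 deliver 3→2: 2={foll,t=1,log=-}
step 5 deliver 2→3: 3={lead,t=1,log=-}
step 6 propose(3,'y'): 3={lead,t=1,log=y}
step 7 deliver 3→2: 2={foll,t=1,log=y}
step 8 deliver 2→3: —
step 9 crash(0): 0={✗foll,t=1,log=-}
step 10 timeout(3): 3={cand,t=2,log=y}
step 11 timeout(0): —
step 12 timeout(0): —
step 13 recover(0): 0={foll,t=1,log=-}
step 14 deliver 2→3: —
step 15 crash(2): 2={✗foll,t=1,log=y}
step 16 recover(2): 2={foll,t=1,log=y}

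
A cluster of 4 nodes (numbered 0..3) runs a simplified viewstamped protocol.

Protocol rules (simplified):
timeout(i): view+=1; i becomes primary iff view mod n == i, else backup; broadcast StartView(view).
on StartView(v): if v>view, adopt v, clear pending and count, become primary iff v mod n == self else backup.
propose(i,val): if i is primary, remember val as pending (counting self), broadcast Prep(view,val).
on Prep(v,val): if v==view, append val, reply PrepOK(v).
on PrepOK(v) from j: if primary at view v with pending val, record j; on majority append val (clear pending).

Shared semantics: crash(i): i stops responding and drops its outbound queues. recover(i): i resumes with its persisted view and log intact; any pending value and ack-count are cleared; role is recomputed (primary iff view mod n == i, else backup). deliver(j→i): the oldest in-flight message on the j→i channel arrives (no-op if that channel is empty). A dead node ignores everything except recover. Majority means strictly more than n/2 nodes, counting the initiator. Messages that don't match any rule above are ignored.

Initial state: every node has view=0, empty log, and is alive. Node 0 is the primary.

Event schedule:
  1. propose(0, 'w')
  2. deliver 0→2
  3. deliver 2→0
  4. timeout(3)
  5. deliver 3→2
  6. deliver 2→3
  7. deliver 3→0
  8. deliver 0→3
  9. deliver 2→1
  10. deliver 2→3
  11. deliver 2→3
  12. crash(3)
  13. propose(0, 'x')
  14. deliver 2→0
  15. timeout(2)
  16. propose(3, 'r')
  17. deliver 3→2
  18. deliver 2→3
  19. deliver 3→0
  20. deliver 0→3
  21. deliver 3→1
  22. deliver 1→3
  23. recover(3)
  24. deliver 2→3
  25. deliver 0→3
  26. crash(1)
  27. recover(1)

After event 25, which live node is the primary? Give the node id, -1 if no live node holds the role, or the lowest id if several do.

2

e1 propose(0,'w'): ·
e2 deliver 0→2: 2[back,v=0,w]
e3 deliver 2→0: ·
e4 timeout(3): 3[back,v=1,-]
e5 deliver 3→2: 2[back,v=1,w]
e6 deliver 2→3: ·
e7 deliver 3→0: 0[back,v=1,-]
e8 deliver 0→3: ·
e9 deliver 2→1: ·
e10 deliver 2→3: ·
e11 deliver 2→3: ·
e12 crash(3): 3[✗back,v=1,-]
e13 propose(0,'x'): ·
e14 deliver 2→0: ·
e15 timeout(2): 2[prim,v=2,w]
e16 propose(3,'r'): ·
e17 deliver 3→2: ·
e18 deliver 2→3: ·
e19 deliver 3→0: ·
e20 deliver 0→3: ·
e21 deliver 3→1: ·
e22 deliver 1→3: ·
e23 recover(3): 3[back,v=1,-]
e24 deliver 2→3: 3[back,v=2,-]
e25 deliver 0→3: ·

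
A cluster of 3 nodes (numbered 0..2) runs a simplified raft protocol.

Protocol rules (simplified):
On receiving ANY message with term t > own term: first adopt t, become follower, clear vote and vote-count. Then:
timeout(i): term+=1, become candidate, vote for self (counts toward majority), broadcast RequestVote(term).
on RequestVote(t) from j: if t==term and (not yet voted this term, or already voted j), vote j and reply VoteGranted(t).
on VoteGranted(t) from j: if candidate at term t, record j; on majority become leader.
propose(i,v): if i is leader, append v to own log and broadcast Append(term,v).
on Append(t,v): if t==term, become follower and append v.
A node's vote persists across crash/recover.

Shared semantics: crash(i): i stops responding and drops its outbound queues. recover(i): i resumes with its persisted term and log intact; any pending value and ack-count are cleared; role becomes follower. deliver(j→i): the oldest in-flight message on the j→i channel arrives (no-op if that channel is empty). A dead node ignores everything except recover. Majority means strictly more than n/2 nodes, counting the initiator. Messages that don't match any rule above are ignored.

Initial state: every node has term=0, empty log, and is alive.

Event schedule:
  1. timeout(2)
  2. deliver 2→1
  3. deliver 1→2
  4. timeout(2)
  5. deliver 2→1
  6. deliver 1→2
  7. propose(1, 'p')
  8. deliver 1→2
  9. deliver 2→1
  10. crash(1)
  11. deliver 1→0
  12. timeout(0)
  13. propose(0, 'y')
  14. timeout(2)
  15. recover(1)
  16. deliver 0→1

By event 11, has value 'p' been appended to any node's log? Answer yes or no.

after 1 — timeout(2): n2:cand/t1/[-]
after 2 — deliver 2→1: n1:foll/t1/[-]
after 3 — deliver 1→2: n2:lead/t1/[-]
after 4 — timeout(2): n2:cand/t2/[-]
after 5 — deliver 2→1: n1:foll/t2/[-]
after 6 — deliver 1→2: n2:lead/t2/[-]
after 7 — propose(1,'p'): ·
after 8 — deliver 1→2: ·
after 9 — deliver 2→1: ·
after 10 — crash(1): n1:✗foll/t2/[-]
after 11 — deliver 1→0: ·

no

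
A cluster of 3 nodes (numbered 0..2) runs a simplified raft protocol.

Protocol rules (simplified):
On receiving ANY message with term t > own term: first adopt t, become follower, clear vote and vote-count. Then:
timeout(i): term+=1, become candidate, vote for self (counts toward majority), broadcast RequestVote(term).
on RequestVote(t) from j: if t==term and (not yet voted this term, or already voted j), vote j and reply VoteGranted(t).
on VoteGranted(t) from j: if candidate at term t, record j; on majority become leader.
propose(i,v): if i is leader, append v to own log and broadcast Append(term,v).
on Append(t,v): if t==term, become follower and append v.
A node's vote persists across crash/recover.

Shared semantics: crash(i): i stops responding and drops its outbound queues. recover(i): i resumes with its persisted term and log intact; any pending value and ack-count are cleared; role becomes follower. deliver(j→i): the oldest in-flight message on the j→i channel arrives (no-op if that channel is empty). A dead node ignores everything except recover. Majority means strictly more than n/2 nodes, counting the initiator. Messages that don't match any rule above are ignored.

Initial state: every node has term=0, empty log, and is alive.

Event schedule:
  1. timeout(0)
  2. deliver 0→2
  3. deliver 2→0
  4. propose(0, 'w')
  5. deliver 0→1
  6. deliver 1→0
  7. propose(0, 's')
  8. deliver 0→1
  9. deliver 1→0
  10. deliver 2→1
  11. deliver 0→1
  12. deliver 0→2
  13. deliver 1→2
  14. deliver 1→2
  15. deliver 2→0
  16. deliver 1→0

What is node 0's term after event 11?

1

[1] timeout(0) → N0(cand t1 [-])
[2] deliver 0→2 → N2(foll t1 [-])
[3] deliver 2→0 → N0(lead t1 [-])
[4] propose(0,'w') → N0(lead t1 [w])
[5] deliver 0→1 → N1(foll t1 [-])
[6] deliver 1→0 → ∅
[7] propose(0,'s') → N0(lead t1 [w,s])
[8] deliver 0→1 → N1(foll t1 [w])
[9] deliver 1→0 → ∅
[10] deliver 2→1 → ∅
[11] deliver 0→1 → N1(foll t1 [w,s])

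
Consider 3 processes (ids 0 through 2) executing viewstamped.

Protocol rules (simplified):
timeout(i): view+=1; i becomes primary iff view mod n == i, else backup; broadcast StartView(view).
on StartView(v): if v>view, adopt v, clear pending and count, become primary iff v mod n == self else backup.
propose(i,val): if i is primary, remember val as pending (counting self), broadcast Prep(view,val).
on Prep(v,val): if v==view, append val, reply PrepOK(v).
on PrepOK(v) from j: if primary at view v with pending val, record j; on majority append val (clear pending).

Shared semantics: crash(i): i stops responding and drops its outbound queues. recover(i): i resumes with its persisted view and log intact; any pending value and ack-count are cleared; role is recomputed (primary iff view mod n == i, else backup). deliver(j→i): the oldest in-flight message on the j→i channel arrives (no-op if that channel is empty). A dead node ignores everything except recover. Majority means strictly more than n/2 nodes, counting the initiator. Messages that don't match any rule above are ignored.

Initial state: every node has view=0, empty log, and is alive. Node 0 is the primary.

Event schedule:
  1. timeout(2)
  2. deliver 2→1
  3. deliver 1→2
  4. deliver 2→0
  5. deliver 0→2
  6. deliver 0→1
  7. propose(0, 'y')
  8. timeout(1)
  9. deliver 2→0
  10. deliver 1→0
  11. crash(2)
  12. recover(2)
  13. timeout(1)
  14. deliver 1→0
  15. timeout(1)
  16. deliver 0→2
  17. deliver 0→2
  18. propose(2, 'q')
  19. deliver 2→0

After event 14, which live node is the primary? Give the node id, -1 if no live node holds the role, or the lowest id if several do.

step 1 timeout(2): 2={back,v=1,log=-}
step 2 deliver 2→1: 1={prim,v=1,log=-}
step 3 deliver 1→2: —
step 4 deliver 2→0: 0={back,v=1,log=-}
step 5 deliver 0→2: —
step 6 deliver 0→1: —
step 7 propose(0,'y'): —
step 8 timeout(1): 1={back,v=2,log=-}
step 9 deliver 2→0: —
step 10 deliver 1→0: 0={back,v=2,log=-}
step 11 crash(2): 2={✗back,v=1,log=-}
step 12 recover(2): 2={back,v=1,log=-}
step 13 timeout(1): 1={back,v=3,log=-}
step 14 deliver 1→0: 0={prim,v=3,log=-}

0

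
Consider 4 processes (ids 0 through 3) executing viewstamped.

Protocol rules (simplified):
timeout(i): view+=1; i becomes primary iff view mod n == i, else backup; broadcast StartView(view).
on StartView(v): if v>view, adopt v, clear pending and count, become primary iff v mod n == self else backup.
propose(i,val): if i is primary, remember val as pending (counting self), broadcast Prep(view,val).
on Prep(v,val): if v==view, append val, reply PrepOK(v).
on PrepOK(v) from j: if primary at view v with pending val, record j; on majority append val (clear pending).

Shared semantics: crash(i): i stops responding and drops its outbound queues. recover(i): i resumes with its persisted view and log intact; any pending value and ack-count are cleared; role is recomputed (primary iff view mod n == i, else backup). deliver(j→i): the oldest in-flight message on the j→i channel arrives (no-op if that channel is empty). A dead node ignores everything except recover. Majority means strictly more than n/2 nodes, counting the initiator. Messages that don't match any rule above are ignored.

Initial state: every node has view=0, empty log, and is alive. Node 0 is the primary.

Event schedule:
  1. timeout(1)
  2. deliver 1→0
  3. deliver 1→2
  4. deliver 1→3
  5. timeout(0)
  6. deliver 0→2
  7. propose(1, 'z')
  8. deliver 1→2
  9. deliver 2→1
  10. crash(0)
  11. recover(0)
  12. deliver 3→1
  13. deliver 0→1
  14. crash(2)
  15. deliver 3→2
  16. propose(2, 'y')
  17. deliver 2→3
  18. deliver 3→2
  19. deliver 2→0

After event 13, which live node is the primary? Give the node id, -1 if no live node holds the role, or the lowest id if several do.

1

[1] timeout(1) → N1(prim v1 [-])
[2] deliver 1→0 → N0(back v1 [-])
[3] deliver 1→2 → N2(back v1 [-])
[4] deliver 1→3 → N3(back v1 [-])
[5] timeout(0) → N0(back v2 [-])
[6] deliver 0→2 → N2(prim v2 [-])
[7] propose(1,'z') → ∅
[8] deliver 1→2 → ∅
[9] deliver 2→1 → ∅
[10] crash(0) → N0(✗back v2 [-])
[11] recover(0) → N0(back v2 [-])
[12] deliver 3→1 → ∅
[13] deliver 0→1 → ∅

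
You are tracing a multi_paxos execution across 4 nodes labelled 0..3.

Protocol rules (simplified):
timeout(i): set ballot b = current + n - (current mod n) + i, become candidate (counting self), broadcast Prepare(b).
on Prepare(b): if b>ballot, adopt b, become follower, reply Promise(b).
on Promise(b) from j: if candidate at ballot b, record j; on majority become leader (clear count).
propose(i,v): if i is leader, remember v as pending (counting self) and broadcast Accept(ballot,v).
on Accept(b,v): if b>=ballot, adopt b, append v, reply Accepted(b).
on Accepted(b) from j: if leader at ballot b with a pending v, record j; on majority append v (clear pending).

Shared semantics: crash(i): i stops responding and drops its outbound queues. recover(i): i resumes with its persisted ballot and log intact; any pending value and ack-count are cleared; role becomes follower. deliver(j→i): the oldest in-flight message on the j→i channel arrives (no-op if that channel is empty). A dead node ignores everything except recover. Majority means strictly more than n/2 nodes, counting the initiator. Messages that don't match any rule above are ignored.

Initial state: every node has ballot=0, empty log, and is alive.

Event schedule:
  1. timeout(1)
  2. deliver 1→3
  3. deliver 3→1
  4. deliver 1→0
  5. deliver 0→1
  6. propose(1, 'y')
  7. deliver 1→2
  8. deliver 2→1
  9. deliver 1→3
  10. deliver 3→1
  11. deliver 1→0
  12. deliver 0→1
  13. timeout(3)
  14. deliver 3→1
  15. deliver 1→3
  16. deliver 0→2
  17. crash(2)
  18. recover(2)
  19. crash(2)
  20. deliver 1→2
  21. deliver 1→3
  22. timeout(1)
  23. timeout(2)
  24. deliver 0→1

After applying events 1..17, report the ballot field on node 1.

11

after 1 — timeout(1): n1:cand/b5/[-]
after 2 — deliver 1→3: n3:foll/b5/[-]
after 3 — deliver 3→1: ·
after 4 — deliver 1→0: n0:foll/b5/[-]
after 5 — deliver 0→1: n1:lead/b5/[-]
after 6 — propose(1,'y'): ·
after 7 — deliver 1→2: n2:foll/b5/[-]
after 8 — deliver 2→1: ·
after 9 — deliver 1→3: n3:foll/b5/[y]
after 10 — deliver 3→1: ·
after 11 — deliver 1→0: n0:foll/b5/[y]
after 12 — deliver 0→1: n1:lead/b5/[y]
after 13 — timeout(3): n3:cand/b11/[y]
after 14 — deliver 3→1: n1:foll/b11/[y]
after 15 — deliver 1→3: ·
after 16 — deliver 0→2: ·
after 17 — crash(2): n2:✗foll/b5/[-]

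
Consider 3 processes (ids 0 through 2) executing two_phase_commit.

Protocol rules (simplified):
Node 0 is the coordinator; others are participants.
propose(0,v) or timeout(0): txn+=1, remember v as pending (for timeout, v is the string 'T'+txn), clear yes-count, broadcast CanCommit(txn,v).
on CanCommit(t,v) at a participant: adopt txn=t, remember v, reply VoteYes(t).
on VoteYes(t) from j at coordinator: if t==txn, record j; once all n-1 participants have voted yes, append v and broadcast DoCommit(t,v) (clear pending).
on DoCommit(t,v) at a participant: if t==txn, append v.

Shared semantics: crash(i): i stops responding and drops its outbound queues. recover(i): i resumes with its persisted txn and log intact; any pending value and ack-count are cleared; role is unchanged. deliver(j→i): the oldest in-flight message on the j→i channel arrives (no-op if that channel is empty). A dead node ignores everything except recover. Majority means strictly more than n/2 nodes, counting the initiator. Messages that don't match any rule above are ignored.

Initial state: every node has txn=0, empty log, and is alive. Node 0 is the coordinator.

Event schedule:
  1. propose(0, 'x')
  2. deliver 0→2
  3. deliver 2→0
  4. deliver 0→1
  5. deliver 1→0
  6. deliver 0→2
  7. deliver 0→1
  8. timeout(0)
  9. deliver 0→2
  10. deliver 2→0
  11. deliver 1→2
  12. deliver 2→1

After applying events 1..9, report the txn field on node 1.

e1 propose(0,'x'): 0[coor,t=1,-]
e2 deliver 0→2: 2[part,t=1,-]
e3 deliver 2→0: ·
e4 deliver 0→1: 1[part,t=1,-]
e5 deliver 1→0: 0[coor,t=1,x]
e6 deliver 0→2: 2[part,t=1,x]
e7 deliver 0→1: 1[part,t=1,x]
e8 timeout(0): 0[coor,t=2,x]
e9 deliver 0→2: 2[part,t=2,x]

1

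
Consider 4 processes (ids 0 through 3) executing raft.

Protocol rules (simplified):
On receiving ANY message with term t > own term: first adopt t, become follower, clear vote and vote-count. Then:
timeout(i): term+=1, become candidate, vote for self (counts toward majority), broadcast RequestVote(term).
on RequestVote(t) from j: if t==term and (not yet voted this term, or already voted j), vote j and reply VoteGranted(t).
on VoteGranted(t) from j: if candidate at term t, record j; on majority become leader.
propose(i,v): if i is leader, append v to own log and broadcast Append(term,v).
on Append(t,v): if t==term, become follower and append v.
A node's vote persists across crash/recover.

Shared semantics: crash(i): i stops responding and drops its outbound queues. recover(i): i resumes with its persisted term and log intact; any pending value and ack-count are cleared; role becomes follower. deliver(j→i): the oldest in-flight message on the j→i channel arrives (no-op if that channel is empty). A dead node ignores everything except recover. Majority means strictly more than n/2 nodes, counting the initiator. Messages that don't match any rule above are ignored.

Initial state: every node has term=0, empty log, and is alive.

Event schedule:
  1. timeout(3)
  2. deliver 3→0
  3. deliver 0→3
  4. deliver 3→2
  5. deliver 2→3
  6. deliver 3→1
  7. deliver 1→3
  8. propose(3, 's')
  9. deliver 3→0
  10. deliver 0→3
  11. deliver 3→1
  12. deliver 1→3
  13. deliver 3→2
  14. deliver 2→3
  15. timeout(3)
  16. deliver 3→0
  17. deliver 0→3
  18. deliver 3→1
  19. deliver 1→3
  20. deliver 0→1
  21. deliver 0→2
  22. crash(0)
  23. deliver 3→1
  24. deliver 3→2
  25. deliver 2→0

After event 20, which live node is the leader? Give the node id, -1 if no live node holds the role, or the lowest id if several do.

3

1. timeout(3):  <3:cand t1 ->
2. deliver 3→0:  <0:foll t1 ->
3. deliver 0→3:  nop
4. deliver 3→2:  <2:foll t1 ->
5. deliver 2→3:  <3:lead t1 ->
6. deliver 3→1:  <1:foll t1 ->
7. deliver 1→3:  nop
8. propose(3,'s'):  <3:lead t1 s>
9. deliver 3→0:  <0:foll t1 s>
10. deliver 0→3:  nop
11. deliver 3→1:  <1:foll t1 s>
12. deliver 1→3:  nop
13. deliver 3→2:  <2:foll t1 s>
14. deliver 2→3:  nop
15. timeout(3):  <3:cand t2 s>
16. deliver 3→0:  <0:foll t2 s>
17. deliver 0→3:  nop
18. deliver 3→1:  <1:foll t2 s>
19. deliver 1→3:  <3:lead t2 s>
20. deliver 0→1:  nop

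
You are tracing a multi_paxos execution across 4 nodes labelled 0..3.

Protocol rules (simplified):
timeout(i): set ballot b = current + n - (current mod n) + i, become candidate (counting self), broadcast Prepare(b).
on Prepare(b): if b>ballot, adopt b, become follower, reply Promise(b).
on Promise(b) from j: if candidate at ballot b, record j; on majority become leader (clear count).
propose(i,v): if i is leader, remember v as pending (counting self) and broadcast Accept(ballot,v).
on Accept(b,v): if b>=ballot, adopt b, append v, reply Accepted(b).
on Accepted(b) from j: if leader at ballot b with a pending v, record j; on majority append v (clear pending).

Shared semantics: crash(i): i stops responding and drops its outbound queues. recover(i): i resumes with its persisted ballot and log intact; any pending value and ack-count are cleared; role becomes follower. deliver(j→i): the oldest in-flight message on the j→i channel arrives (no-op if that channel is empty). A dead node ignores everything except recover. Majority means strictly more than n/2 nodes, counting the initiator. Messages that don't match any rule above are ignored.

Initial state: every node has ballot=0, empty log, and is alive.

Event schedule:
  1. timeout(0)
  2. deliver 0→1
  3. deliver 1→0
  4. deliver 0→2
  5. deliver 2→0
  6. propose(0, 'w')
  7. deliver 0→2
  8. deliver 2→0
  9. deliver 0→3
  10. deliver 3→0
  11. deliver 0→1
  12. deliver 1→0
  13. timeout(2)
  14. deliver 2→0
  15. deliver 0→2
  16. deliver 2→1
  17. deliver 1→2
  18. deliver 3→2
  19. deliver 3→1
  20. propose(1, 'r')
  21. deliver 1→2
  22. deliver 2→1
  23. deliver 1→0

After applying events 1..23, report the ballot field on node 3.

4

e1 timeout(0): 0[cand,b=4,-]
e2 deliver 0→1: 1[foll,b=4,-]
e3 deliver 1→0: ·
e4 deliver 0→2: 2[foll,b=4,-]
e5 deliver 2→0: 0[lead,b=4,-]
e6 propose(0,'w'): ·
e7 deliver 0→2: 2[foll,b=4,w]
e8 deliver 2→0: ·
e9 deliver 0→3: 3[foll,b=4,-]
e10 deliver 3→0: ·
e11 deliver 0→1: 1[foll,b=4,w]
e12 deliver 1→0: 0[lead,b=4,w]
e13 timeout(2): 2[cand,b=10,w]
e14 deliver 2→0: 0[foll,b=10,w]
e15 deliver 0→2: ·
e16 deliver 2→1: 1[foll,b=10,w]
e17 deliver 1→2: 2[lead,b=10,w]
e18 deliver 3→2: ·
e19 deliver 3→1: ·
e20 propose(1,'r'): ·
e21 deliver 1→2: ·
e22 deliver 2→1: ·
e23 deliver 1→0: ·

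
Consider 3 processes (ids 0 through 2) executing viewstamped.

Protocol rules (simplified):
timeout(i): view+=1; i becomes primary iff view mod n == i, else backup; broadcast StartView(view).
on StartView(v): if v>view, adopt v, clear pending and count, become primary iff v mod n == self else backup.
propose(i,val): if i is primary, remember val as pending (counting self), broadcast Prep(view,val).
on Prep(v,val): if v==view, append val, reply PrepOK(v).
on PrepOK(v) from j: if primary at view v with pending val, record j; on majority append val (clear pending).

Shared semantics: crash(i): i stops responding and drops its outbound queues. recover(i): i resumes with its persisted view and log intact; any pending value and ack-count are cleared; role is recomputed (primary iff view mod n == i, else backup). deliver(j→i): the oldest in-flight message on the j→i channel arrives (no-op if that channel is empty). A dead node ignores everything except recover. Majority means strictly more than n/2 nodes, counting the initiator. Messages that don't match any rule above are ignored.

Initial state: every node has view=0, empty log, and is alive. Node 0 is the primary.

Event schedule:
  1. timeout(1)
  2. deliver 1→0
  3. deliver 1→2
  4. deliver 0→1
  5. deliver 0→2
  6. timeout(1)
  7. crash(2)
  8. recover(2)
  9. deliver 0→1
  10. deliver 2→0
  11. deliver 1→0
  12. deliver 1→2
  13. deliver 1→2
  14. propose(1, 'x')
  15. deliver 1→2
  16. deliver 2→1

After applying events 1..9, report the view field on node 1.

[1] timeout(1) → N1(prim v1 [-])
[2] deliver 1→0 → N0(back v1 [-])
[3] deliver 1→2 → N2(back v1 [-])
[4] deliver 0→1 → ∅
[5] deliver 0→2 → ∅
[6] timeout(1) → N1(back v2 [-])
[7] crash(2) → N2(✗back v1 [-])
[8] recover(2) → N2(back v1 [-])
[9] deliver 0→1 → ∅

2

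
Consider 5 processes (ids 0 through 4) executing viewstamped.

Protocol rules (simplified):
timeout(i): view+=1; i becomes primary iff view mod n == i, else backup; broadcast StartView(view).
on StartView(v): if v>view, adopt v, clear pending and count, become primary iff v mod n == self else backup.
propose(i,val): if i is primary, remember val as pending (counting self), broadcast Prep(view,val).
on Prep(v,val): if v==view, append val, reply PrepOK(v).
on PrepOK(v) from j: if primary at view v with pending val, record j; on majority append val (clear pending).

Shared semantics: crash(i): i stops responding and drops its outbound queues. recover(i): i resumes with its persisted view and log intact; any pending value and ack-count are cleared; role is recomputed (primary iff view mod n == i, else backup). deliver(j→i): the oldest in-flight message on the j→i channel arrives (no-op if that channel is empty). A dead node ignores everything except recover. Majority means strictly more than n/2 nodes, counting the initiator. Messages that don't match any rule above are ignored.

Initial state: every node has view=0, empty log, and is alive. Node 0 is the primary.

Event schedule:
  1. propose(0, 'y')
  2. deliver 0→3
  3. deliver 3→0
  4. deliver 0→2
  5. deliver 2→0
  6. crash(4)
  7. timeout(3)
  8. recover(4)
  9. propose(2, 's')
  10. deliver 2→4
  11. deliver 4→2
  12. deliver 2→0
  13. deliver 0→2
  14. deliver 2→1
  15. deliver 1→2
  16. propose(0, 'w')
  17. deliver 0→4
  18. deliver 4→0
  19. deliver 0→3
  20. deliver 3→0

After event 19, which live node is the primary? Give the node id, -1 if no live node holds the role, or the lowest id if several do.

0

after 1 — propose(0,'y'): ·
after 2 — deliver 0→3: n3:back/v0/[y]
after 3 — deliver 3→0: ·
after 4 — deliver 0→2: n2:back/v0/[y]
after 5 — deliver 2→0: n0:prim/v0/[y]
after 6 — crash(4): n4:✗back/v0/[-]
after 7 — timeout(3): n3:back/v1/[y]
after 8 — recover(4): n4:back/v0/[-]
after 9 — propose(2,'s'): ·
after 10 — deliver 2→4: ·
after 11 — deliver 4→2: ·
after 12 — deliver 2→0: ·
after 13 — deliver 0→2: ·
after 14 — deliver 2→1: ·
after 15 — deliver 1→2: ·
after 16 — propose(0,'w'): ·
after 17 — deliver 0→4: n4:back/v0/[y]
after 18 — deliver 4→0: ·
after 19 — deliver 0→3: ·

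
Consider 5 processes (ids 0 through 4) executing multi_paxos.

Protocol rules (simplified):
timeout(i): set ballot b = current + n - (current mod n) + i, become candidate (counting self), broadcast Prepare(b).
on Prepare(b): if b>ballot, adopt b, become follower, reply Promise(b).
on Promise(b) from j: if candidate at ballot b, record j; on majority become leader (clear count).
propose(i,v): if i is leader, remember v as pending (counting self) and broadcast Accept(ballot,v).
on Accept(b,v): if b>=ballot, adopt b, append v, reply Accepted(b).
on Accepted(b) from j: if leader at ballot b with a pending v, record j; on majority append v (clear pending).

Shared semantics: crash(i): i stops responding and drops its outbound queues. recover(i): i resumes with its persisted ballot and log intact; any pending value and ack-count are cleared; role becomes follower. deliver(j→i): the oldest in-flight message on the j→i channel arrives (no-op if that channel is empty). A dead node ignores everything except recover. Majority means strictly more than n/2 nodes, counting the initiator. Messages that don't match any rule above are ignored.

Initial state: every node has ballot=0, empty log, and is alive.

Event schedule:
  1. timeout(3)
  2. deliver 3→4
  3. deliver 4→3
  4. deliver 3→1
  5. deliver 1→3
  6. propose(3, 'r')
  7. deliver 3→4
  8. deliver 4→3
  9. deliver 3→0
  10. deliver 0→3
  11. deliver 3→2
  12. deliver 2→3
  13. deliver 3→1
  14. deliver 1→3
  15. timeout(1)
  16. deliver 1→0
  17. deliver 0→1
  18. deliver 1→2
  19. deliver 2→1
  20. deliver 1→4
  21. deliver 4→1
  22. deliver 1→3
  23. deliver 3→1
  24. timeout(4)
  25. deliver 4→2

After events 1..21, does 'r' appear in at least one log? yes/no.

yes

step 1 timeout(3): 3={cand,b=8,log=-}
step 2 deliver 3→4: 4={foll,b=8,log=-}
step 3 deliver 4→3: —
step 4 deliver 3→1: 1={foll,b=8,log=-}
step 5 deliver 1→3: 3={lead,b=8,log=-}
step 6 propose(3,'r'): —
step 7 deliver 3→4: 4={foll,b=8,log=r}
step 8 deliver 4→3: —
step 9 deliver 3→0: 0={foll,b=8,log=-}
step 10 deliver 0→3: —
step 11 deliver 3→2: 2={foll,b=8,log=-}
step 12 deliver 2→3: —
step 13 deliver 3→1: 1={foll,b=8,log=r}
step 14 deliver 1→3: 3={lead,b=8,log=r}
step 15 timeout(1): 1={cand,b=11,log=r}
step 16 deliver 1→0: 0={foll,b=11,log=-}
step 17 deliver 0→1: —
step 18 deliver 1→2: 2={foll,b=11,log=-}
step 19 deliver 2→1: 1={lead,b=11,log=r}
step 20 deliver 1→4: 4={foll,b=11,log=r}
step 21 deliver 4→1: —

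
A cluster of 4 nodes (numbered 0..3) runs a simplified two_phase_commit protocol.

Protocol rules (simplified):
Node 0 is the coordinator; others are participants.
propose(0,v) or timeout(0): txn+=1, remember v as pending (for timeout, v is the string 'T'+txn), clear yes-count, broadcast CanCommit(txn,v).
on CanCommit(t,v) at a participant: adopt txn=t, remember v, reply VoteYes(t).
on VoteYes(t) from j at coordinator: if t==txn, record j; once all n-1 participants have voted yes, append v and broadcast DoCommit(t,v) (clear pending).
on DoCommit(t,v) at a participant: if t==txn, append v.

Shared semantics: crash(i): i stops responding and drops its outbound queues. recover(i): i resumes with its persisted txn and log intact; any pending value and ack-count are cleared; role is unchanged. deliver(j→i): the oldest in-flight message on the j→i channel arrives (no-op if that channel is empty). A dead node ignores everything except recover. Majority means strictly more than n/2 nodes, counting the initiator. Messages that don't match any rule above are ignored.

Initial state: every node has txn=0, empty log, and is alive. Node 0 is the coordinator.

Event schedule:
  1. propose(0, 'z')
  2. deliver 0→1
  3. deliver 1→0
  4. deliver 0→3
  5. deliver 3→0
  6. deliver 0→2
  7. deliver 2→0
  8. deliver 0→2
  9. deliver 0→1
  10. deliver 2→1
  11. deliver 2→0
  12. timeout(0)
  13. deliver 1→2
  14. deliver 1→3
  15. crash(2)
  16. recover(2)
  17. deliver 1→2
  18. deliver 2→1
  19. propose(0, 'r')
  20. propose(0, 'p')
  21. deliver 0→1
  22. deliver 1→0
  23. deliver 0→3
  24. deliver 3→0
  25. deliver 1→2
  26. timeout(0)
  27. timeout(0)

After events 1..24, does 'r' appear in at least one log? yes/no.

no

e1 propose(0,'z'): 0[coor,t=1,-]
e2 deliver 0→1: 1[part,t=1,-]
e3 deliver 1→0: ·
e4 deliver 0→3: 3[part,t=1,-]
e5 deliver 3→0: ·
e6 deliver 0→2: 2[part,t=1,-]
e7 deliver 2→0: 0[coor,t=1,z]
e8 deliver 0→2: 2[part,t=1,z]
e9 deliver 0→1: 1[part,t=1,z]
e10 deliver 2→1: ·
e11 deliver 2→0: ·
e12 timeout(0): 0[coor,t=2,z]
e13 deliver 1→2: ·
e14 deliver 1→3: ·
e15 crash(2): 2[✗part,t=1,z]
e16 recover(2): 2[part,t=1,z]
e17 deliver 1→2: ·
e18 deliver 2→1: ·
e19 propose(0,'r'): 0[coor,t=3,z]
e20 propose(0,'p'): 0[coor,t=4,z]
e21 deliver 0→1: 1[part,t=2,z]
e22 deliver 1→0: ·
e23 deliver 0→3: 3[part,t=1,z]
e24 deliver 3→0: ·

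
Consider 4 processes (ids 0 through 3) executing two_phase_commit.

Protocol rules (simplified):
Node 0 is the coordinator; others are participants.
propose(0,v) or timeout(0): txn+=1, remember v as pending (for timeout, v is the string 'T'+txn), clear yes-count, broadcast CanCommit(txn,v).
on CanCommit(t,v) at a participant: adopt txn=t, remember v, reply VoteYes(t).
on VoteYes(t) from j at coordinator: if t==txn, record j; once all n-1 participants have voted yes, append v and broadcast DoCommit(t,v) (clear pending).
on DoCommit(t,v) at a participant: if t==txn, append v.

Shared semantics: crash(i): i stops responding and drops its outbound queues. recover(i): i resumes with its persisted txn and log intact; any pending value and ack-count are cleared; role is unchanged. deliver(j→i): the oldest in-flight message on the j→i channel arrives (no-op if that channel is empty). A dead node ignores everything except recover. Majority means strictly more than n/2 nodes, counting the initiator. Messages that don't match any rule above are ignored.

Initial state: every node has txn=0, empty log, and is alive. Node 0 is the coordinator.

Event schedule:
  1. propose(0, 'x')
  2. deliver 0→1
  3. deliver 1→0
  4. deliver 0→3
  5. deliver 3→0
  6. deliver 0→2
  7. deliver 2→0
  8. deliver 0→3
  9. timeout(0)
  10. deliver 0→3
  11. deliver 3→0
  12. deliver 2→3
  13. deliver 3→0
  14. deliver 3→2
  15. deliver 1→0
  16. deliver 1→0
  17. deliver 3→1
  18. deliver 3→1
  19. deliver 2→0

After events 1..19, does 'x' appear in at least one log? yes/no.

yes

after 1 — propose(0,'x'): n0:coor/t1/[-]
after 2 — deliver 0→1: n1:part/t1/[-]
after 3 — deliver 1→0: ·
after 4 — deliver 0→3: n3:part/t1/[-]
after 5 — deliver 3→0: ·
after 6 — deliver 0→2: n2:part/t1/[-]
after 7 — deliver 2→0: n0:coor/t1/[x]
after 8 — deliver 0→3: n3:part/t1/[x]
after 9 — timeout(0): n0:coor/t2/[x]
after 10 — deliver 0→3: n3:part/t2/[x]
after 11 — deliver 3→0: ·
after 12 — deliver 2→3: ·
after 13 — deliver 3→0: ·
after 14 — deliver 3→2: ·
after 15 — deliver 1→0: ·
after 16 — deliver 1→0: ·
after 17 — deliver 3→1: ·
after 18 — deliver 3→1: ·
after 19 — deliver 2→0: ·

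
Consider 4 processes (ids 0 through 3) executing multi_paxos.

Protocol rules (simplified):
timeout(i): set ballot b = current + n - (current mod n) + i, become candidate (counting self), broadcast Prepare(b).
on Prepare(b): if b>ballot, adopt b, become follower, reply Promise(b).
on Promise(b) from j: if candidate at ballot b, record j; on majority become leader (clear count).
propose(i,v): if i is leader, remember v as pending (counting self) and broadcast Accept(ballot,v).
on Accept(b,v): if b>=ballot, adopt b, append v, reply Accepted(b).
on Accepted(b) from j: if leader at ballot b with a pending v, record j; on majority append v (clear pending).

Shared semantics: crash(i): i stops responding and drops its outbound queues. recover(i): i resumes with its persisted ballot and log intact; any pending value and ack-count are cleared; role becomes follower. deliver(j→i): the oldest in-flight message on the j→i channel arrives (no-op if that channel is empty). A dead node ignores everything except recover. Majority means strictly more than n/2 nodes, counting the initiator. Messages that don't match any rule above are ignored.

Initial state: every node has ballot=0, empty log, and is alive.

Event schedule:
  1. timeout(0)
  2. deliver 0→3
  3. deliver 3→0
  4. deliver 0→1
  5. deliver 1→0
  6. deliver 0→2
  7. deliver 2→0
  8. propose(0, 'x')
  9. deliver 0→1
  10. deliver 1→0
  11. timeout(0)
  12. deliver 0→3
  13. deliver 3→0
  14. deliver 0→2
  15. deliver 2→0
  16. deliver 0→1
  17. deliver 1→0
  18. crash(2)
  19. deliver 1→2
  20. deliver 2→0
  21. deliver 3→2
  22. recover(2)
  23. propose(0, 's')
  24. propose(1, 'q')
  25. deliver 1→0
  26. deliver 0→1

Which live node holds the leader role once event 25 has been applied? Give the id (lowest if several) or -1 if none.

-1

1. timeout(0):  <0:cand b4 ->
2. deliver 0→3:  <3:foll b4 ->
3. deliver 3→0:  nop
4. deliver 0→1:  <1:foll b4 ->
5. deliver 1→0:  <0:lead b4 ->
6. deliver 0→2:  <2:foll b4 ->
7. deliver 2→0:  nop
8. propose(0,'x'):  nop
9. deliver 0→1:  <1:foll b4 x>
10. deliver 1→0:  nop
11. timeout(0):  <0:cand b8 ->
12. deliver 0→3:  <3:foll b4 x>
13. deliver 3→0:  nop
14. deliver 0→2:  <2:foll b4 x>
15. deliver 2→0:  nop
16. deliver 0→1:  <1:foll b8 x>
17. deliver 1→0:  nop
18. crash(2):  <2:✗foll b4 x>
19. deliver 1→2:  nop
20. deliver 2→0:  nop
21. deliver 3→2:  nop
22. recover(2):  <2:foll b4 x>
23. propose(0,'s'):  nop
24. propose(1,'q'):  nop
25. deliver 1→0:  nop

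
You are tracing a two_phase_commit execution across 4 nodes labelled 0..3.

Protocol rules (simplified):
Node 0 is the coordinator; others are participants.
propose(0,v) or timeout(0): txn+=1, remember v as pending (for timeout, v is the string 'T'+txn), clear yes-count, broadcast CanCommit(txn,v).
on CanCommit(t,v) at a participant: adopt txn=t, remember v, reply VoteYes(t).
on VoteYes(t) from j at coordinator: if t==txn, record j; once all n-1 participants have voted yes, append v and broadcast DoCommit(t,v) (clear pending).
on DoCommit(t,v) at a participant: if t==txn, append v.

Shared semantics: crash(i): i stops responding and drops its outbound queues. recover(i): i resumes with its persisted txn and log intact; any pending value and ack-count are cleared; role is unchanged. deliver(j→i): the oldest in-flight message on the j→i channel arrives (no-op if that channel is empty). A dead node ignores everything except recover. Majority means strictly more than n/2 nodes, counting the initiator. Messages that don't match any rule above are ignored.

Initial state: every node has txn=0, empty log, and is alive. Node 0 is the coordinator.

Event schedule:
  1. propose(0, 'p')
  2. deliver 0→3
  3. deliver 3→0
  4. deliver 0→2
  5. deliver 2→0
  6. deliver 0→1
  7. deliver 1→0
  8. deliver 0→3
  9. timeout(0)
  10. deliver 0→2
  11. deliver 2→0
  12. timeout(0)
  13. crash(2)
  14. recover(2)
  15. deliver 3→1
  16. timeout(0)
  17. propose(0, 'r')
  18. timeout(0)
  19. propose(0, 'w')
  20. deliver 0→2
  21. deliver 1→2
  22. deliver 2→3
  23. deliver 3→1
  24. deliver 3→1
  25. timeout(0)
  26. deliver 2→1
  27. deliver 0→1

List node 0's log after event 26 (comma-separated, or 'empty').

after 1 — propose(0,'p'): n0:coor/t1/[-]
after 2 — deliver 0→3: n3:part/t1/[-]
after 3 — deliver 3→0: ·
after 4 — deliver 0→2: n2:part/t1/[-]
after 5 — deliver 2→0: ·
after 6 — deliver 0→1: n1:part/t1/[-]
after 7 — deliver 1→0: n0:coor/t1/[p]
after 8 — deliver 0→3: n3:part/t1/[p]
after 9 — timeout(0): n0:coor/t2/[p]
after 10 — deliver 0→2: n2:part/t1/[p]
after 11 — deliver 2→0: ·
after 12 — timeout(0): n0:coor/t3/[p]
after 13 — crash(2): n2:✗part/t1/[p]
after 14 — recover(2): n2:part/t1/[p]
after 15 — deliver 3→1: ·
after 16 — timeout(0): n0:coor/t4/[p]
after 17 — propose(0,'r'): n0:coor/t5/[p]
after 18 — timeout(0): n0:coor/t6/[p]
after 19 — propose(0,'w'): n0:coor/t7/[p]
after 20 — deliver 0→2: n2:part/t2/[p]
after 21 — deliver 1→2: ·
after 22 — deliver 2→3: ·
after 23 — deliver 3→1: ·
after 24 — deliver 3→1: ·
after 25 — timeout(0): n0:coor/t8/[p]
after 26 — deliver 2→1: ·

p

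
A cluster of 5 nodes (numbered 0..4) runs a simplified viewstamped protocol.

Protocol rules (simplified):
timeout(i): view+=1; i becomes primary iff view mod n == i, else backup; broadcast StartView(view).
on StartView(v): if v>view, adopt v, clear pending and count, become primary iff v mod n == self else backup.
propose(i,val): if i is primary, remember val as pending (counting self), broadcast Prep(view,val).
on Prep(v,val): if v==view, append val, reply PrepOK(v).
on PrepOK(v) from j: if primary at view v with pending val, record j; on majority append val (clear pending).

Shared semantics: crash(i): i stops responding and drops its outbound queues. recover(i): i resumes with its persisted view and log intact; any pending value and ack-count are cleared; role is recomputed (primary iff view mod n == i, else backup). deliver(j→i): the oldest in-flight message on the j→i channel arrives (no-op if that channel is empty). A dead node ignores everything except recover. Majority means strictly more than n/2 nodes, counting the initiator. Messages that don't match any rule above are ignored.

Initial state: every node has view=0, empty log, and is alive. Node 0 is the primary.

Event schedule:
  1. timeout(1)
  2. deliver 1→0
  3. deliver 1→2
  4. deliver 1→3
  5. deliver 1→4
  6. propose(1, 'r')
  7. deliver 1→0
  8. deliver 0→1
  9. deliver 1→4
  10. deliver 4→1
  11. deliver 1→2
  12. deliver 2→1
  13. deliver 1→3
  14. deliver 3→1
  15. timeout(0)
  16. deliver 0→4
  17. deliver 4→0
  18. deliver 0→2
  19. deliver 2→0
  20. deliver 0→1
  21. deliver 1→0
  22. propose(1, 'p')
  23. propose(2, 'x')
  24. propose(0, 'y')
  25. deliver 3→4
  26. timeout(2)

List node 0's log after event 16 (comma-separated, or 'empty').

r

[1] timeout(1) → N1(prim v1 [-])
[2] deliver 1→0 → N0(back v1 [-])
[3] deliver 1→2 → N2(back v1 [-])
[4] deliver 1→3 → N3(back v1 [-])
[5] deliver 1→4 → N4(back v1 [-])
[6] propose(1,'r') → ∅
[7] deliver 1→0 → N0(back v1 [r])
[8] deliver 0→1 → ∅
[9] deliver 1→4 → N4(back v1 [r])
[10] deliver 4→1 → N1(prim v1 [r])
[11] deliver 1→2 → N2(back v1 [r])
[12] deliver 2→1 → ∅
[13] deliver 1→3 → N3(back v1 [r])
[14] deliver 3→1 → ∅
[15] timeout(0) → N0(back v2 [r])
[16] deliver 0→4 → N4(back v2 [r])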